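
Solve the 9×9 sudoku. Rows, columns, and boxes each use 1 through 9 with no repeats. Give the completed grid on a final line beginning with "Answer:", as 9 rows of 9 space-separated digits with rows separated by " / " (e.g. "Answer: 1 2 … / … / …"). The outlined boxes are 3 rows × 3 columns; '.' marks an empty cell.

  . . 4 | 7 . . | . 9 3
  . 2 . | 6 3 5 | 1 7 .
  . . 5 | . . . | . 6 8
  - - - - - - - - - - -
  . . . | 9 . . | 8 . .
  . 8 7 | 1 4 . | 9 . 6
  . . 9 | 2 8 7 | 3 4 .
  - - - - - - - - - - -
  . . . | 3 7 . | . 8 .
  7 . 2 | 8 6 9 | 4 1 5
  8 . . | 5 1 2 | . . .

Step 1. [r9c2∈{3,4,6,9}] 4 has one home in row 9: r9c2. So r9c2=4.
Step 2. [r4c1∈{1,2,3,4,5,6}] row 4 places 4 nowhere but r4c1 ⇒ r4c1=4.
Step 3. [r3c2∈{1,3,7,9}] 7 has one home in row 3: r3c2, so r3c2=7.
Step 4. [r7c2∈{1,5,6,9}] in col 2, 9 fits only at r7c2, so r7c2=9.
Step 5. [r7c1∈{1,5,6}] across row 7, 5 lands solely at r7c1. So r7c1=5.
Step 6. [r4c9∈{1,2,7}] across row 4, 7 lands solely at r4c9, so r4c9=7.
Step 7. [r3c7∈{2}] only 2 remains possible at r3c7 ⇒ r3c7=2.
Step 8. [r4c6∈{3,6}] across col 6, 6 lands solely at r4c6, so r4c6=6.
Step 9. [r6c2∈{1,5,6}] row 6 places 5 nowhere but r6c2. So r6c2=5.
Step 10. [r3c1∈{1,3,9}] in row 3, 3 fits only at r3c1, so r3c1=3.
Step 11. [r4c8∈{2,5}] across row 4, 2 lands solely at r4c8 ⇒ r4c8=2.
Step 12. [r7c7∈{6}] r7c7's peers cover all but 6 ⇒ r7c7=6.
Step 13. [r6c1∈{1,6}] across row 6, 6 lands solely at r6c1, so r6c1=6.
Step 14. [r8c2∈{3}] r8c2's peers cover all but 3. So r8c2=3.
Step 15. [r4c2∈{1}] nothing but 1 survives at r4c2, so r4c2=1.
Step 16. [r3c6∈{1,4}] in row 3, 1 fits only at r3c6 ⇒ r3c6=1.
Step 17. [r5c1∈{2}] r5c1 has the single candidate 2, so r5c1=2.
Step 18. [r1c2∈{6}] r1c2 has the single candidate 6. So r1c2=6.
Step 19. [r3c4∈{4}] r3c4's peers cover all but 4. So r3c4=4.
Step 20. [r4c5∈{5}] r4c5 has the single candidate 5 ⇒ r4c5=5.
Step 21. [r4c3∈{3}] only 3 remains possible at r4c3 ⇒ r4c3=3.
Step 22. [r1c1∈{1}] r1c1 has the single candidate 1. So r1c1=1.
Step 23. [r1c6∈{8}] nothing but 8 survives at r1c6, so r1c6=8.
Step 24. [r7c9∈{2}] r7c9 has the single candidate 2. So r7c9=2.
Step 25. [r2c1∈{9}] only 9 remains possible at r2c1. So r2c1=9.
Step 26. [r5c6∈{3}] only 3 remains possible at r5c6 ⇒ r5c6=3.
Step 27. [r9c7∈{7}] r9c7 is down to just 7, so r9c7=7.
Step 28. [r2c3∈{8}] r2c3 has the single candidate 8, so r2c3=8.
Step 29. [r2c9∈{4}] r2c9 is down to just 4 ⇒ r2c9=4.
Step 30. [r7c6∈{4}] nothing but 4 survives at r7c6, so r7c6=4.
Step 31. [r3c5∈{9}] r3c5 has the single candidate 9. So r3c5=9.
Step 32. [r7c3∈{1}] nothing but 1 survives at r7c3. So r7c3=1.
Step 33. [r9c3∈{6}] only 6 remains possible at r9c3, so r9c3=6.
Step 34. [r9c8∈{3}] only 3 remains possible at r9c8. So r9c8=3.
Step 35. [r1c7∈{5}] r1c7 is down to just 5. So r1c7=5.
Step 36. [r6c9∈{1}] r6c9 is down to just 1, so r6c9=1.
Step 37. [r1c5∈{2}] r1c5's peers cover all but 2. So r1c5=2.
Step 38. [r9c9∈{9}] only 9 remains possible at r9c9 ⇒ r9c9=9.
Step 39. [r5c8∈{5}] nothing but 5 survives at r5c8. So r5c8=5.

Answer: 1 6 4 7 2 8 5 9 3 / 9 2 8 6 3 5 1 7 4 / 3 7 5 4 9 1 2 6 8 / 4 1 3 9 5 6 8 2 7 / 2 8 7 1 4 3 9 5 6 / 6 5 9 2 8 7 3 4 1 / 5 9 1 3 7 4 6 8 2 / 7 3 2 8 6 9 4 1 5 / 8 4 6 5 1 2 7 3 9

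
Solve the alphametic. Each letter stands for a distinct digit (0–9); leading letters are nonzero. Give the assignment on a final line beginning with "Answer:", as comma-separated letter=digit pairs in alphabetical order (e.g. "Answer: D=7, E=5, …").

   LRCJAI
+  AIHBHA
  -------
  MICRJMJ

Step 1. [col 1: I + A ≡ J (mod 10)] no forcing yet in column 1 (carry-in 0); I=5 is free and consistent — try it, so I=5.
Step 2. [col 1: I + A ≡ J (mod 10)] column 1 (I + A ≡ J (mod 10), carry-in 0) doesn't pin J yet; pick J=2 and continue, so J=2.
Step 3. [col 1: I + A ≡ J (mod 10)] in column 1 we have I+A≡J with carry-in 0; given I=5, J=2 and digits 2,5 already taken and all letters distinct, that pins A to 7, so A=7.
Step 4. [col 2: A + H ≡ M (mod 10)] no forcing yet in column 2 (carry-in 1); H=3 is free and consistent — try it. So H=3.
Step 5. [col 2: A + H ≡ M (mod 10)] in column 2 we have A+H≡M with carry-in 1; given A=7, H=3 and digits 2,3,5,7 already taken and all letters distinct, that pins M to 1. So M=1.
Step 6. [col 3: J + B ≡ J (mod 10)] in column 3 we have J+B≡J with carry-in 1; given J=2 and digits 1,2,3,5,7 already taken and all letters distinct, that pins B to 9, so B=9.
Step 7. [col 4: C + H ≡ R (mod 10)] R=0 is one option consistent with column 4 (C + H ≡ R (mod 10), carry-in 1) — take it ⇒ R=0.
Step 8. [col 4: C + H ≡ R (mod 10)] column 4 reads C+H+carry(1)=R with H=3, R=0; with digits 0,1,2,3,5,7,9 already taken and all letters distinct, the only value for C is 6. So C=6.
Step 9. [col 6: L + A ≡ I (mod 10)] in column 6 we have L+A≡I with carry-in 0; given A=7, I=5 and digits 0,1,2,3,5,6,7,9 already taken and all letters distinct, that pins L to 8 ⇒ L=8.

Answer: A=7, B=9, C=6, H=3, I=5, J=2, L=8, M=1, R=0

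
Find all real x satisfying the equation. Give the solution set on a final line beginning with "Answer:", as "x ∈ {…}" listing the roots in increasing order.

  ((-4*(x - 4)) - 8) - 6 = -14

Step 1. [((-4*(x - 4)) - 8) - 6 = -14] add 6: x sits inside (… - 6) ⇒ sub: (-4*(x - 4)) - 8 = -8.
Step 2. [(-4*(x - 4)) - 8 = -8] -4 divides every term; factor it out ⇒ factor: (x - 4) + 2 = 2.
Step 3. [(x - 4) + 2 = 2] peel the +2: subtract 2 from each side, so sub: x - 4 = 0.
Step 4. [x - 4 = 0] add 4: x sits inside (… - 4). So sub: x = 4.

Answer: x ∈ {4}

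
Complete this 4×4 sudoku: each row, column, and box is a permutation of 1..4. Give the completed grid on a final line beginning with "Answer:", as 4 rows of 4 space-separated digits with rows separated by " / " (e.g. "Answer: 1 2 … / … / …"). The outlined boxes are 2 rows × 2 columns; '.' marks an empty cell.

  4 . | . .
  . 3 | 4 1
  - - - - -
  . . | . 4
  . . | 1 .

Step 1. [r3c1∈{1,2,3}] in col 1, 1 fits only at r3c1, so r3c1=1.
Step 2. [r3c2∈{2}] r3c2 is down to just 2, so r3c2=2.
Step 3. [r1c3∈{2,3}] r1c3 is the only open cell in col 3 admitting 2. So r1c3=2.
Step 4. [r3c3∈{3}] only 3 remains possible at r3c3 ⇒ r3c3=3.
Step 5. [r4c2∈{4}] only 4 remains possible at r4c2, so r4c2=4.
Step 6. [r1c4∈{3}] r1c4's peers cover all but 3, so r1c4=3.
Step 7. [r1c2∈{1}] r1c2 has the single candidate 1, so r1c2=1.
Step 8. [r4c1∈{3}] nothing but 3 survives at r4c1, so r4c1=3.
Step 9. [r4c4∈{2}] nothing but 2 survives at r4c4 ⇒ r4c4=2.
Step 10. [r2c1∈{2}] only 2 remains possible at r2c1. So r2c1=2.

Answer: 4 1 2 3 / 2 3 4 1 / 1 2 3 4 / 3 4 1 2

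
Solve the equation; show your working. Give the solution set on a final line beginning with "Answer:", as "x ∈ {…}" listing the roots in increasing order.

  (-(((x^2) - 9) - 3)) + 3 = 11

Step 1. [(-(((x^2) - 9) - 3)) + 3 = 11] +3 is outermost — subtract 3 both sides, so sub: -(((x^2) - 9) - 3) = 8.
Step 2. [-(((x^2) - 9) - 3) = 8] flip signs both sides. So neg: ((x^2) - 9) - 3 = -8.
Step 3. [((x^2) - 9) - 3 = -8] -3 is outermost — add 3 both sides, so sub: (x^2) - 9 = -5.
Step 4. [(x^2) - 9 = -5] -9 is outermost — add 9 both sides, so sub: x^2 = 4.
Step 5. [x^2 = 4] √ both sides: 4 ≥ 0 gives two branches, so sqrt: x = 2 or -2.

Answer: x ∈ {-2, 2}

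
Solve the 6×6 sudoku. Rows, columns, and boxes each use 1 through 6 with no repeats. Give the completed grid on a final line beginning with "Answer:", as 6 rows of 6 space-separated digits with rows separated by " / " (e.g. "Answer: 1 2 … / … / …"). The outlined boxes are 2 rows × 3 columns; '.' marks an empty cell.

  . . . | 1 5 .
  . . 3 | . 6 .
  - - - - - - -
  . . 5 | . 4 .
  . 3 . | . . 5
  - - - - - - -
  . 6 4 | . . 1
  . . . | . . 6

Step 1. [r4c1∈{1,2,4,6}] 4 has one home in row 4: r4c1. So r4c1=4.
Step 2. [r6c4∈{2,3,4,5}] across row 6, 4 lands solely at r6c4. So r6c4=4.
Step 3. [r2c4∈{2}] r2c4 has the single candidate 2, so r2c4=2.
Step 4. [r3c6∈{2,3}] col 6 places 2 nowhere but r3c6 ⇒ r3c6=2.
Step 5. [r4c3∈{1,2,6}] across row 4, 2 lands solely at r4c3, so r4c3=2.
Step 6. [r3c1∈{1,6}] r3c1 is the only open cell in box 3 admitting 6 ⇒ r3c1=6.
Step 7. [r1c1∈{2}] nothing but 2 survives at r1c1 ⇒ r1c1=2.
Step 8. [r6c2∈{1,2,5}] r6c2 is the only open cell in col 2 admitting 2, so r6c2=2.
Step 9. [r6c1∈{1,3,5}] in row 6, 5 fits only at r6c1. So r6c1=5.
Step 10. [r5c1∈{3}] r5c1 has the single candidate 3, so r5c1=3.
Step 11. [r2c2∈{1,4,5}] r2c2 is the only open cell in row 2 admitting 5 ⇒ r2c2=5.
Step 12. [r2c6∈{4}] r2c6's peers cover all but 4 ⇒ r2c6=4.
Step 13. [r3c2∈{1}] r3c2 is down to just 1. So r3c2=1.
Step 14. [r1c2∈{4}] nothing but 4 survives at r1c2 ⇒ r1c2=4.
Step 15. [r1c6∈{3}] r1c6 has the single candidate 3 ⇒ r1c6=3.
Step 16. [r5c4∈{5}] r5c4's peers cover all but 5. So r5c4=5.
Step 17. [r1c3∈{6}] r1c3's peers cover all but 6, so r1c3=6.
Step 18. [r4c5∈{1}] r4c5 has the single candidate 1. So r4c5=1.
Step 19. [r3c4∈{3}] nothing but 3 survives at r3c4. So r3c4=3.
Step 20. [r4c4∈{6}] r4c4 has the single candidate 6, so r4c4=6.
Step 21. [r6c5∈{3}] nothing but 3 survives at r6c5, so r6c5=3.
Step 22. [r6c3∈{1}] nothing but 1 survives at r6c3, so r6c3=1.
Step 23. [r2c1∈{1}] only 1 remains possible at r2c1, so r2c1=1.
Step 24. [r5c5∈{2}] r5c5's peers cover all but 2. So r5c5=2.

Answer: 2 4 6 1 5 3 / 1 5 3 2 6 4 / 6 1 5 3 4 2 / 4 3 2 6 1 5 / 3 6 4 5 2 1 / 5 2 1 4 3 6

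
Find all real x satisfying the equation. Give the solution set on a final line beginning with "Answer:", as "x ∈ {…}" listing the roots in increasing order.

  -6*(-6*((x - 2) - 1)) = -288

Step 1. [-6*(-6*((x - 2) - 1)) = -288] leading coefficient -6: divide by -6 ⇒ div: -6*((x - 2) - 1) = 48.
Step 2. [-6*((x - 2) - 1) = 48] divide by the outer -6, so div: (x - 2) - 1 = -8.
Step 3. [(x - 2) - 1 = -8] add 1: x sits inside (… - 1). So sub: x - 2 = -7.
Step 4. [x - 2 = -7] -2 is outermost — add 2 both sides. So sub: x = -5.

Answer: x ∈ {-5}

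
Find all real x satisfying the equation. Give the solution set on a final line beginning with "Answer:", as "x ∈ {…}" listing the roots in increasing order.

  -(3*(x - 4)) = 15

Step 1. [-(3*(x - 4)) = 15] LHS negated; negate both sides, so neg: 3*(x - 4) = -15.
Step 2. [3*(x - 4) = -15] divide by the outer 3 ⇒ div: x - 4 = -5.
Step 3. [x - 4 = -5] the outer -4 inverts by adding 4 ⇒ sub: x = -1.

Answer: x ∈ {-1}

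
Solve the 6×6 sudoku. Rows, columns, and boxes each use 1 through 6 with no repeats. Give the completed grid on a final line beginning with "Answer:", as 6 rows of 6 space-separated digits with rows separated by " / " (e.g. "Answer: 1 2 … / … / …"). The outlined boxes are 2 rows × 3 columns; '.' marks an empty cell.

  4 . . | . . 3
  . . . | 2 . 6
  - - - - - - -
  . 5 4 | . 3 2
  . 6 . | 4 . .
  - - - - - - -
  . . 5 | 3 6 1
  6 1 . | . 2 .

Step 1. [r3c1∈{1}] r3c1's peers cover all but 1 ⇒ r3c1=1.
Step 2. [r1c4∈{1,5}] 1 has one home in col 4: r1c4. So r1c4=1.
Step 3. [r4c6∈{5}] r4c6 has the single candidate 5, so r4c6=5.
Step 4. [r2c2∈{3}] r2c2 is down to just 3 ⇒ r2c2=3.
Step 5. [r5c1∈{2}] r5c1 has the single candidate 2, so r5c1=2.
Step 6. [r4c3∈{2,3}] row 4 places 2 nowhere but r4c3 ⇒ r4c3=2.
Step 7. [r1c5∈{5}] r1c5 has the single candidate 5. So r1c5=5.
Step 8. [r5c2∈{4}] r5c2's peers cover all but 4, so r5c2=4.
Step 9. [r1c2∈{2}] r1c2's peers cover all but 2, so r1c2=2.
Step 10. [r1c3∈{6}] r1c3 is down to just 6, so r1c3=6.
Step 11. [r3c4∈{6}] r3c4's peers cover all but 6. So r3c4=6.
Step 12. [r6c6∈{4}] r6c6 has the single candidate 4. So r6c6=4.
Step 13. [r4c1∈{3}] r4c1's peers cover all but 3. So r4c1=3.
Step 14. [r2c1∈{5}] r2c1 is down to just 5. So r2c1=5.
Step 15. [r2c5∈{4}] r2c5's peers cover all but 4, so r2c5=4.
Step 16. [r6c3∈{3}] r6c3's peers cover all but 3 ⇒ r6c3=3.
Step 17. [r6c4∈{5}] only 5 remains possible at r6c4, so r6c4=5.
Step 18. [r2c3∈{1}] nothing but 1 survives at r2c3. So r2c3=1.
Step 19. [r4c5∈{1}] r4c5 is down to just 1 ⇒ r4c5=1.

Answer: 4 2 6 1 5 3 / 5 3 1 2 4 6 / 1 5 4 6 3 2 / 3 6 2 4 1 5 / 2 4 5 3 6 1 / 6 1 3 5 2 4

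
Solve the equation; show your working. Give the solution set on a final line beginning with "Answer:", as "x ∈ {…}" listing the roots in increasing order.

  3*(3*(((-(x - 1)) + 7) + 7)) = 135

Step 1. [3*(3*(((-(x - 1)) + 7) + 7)) = 135] LHS = 3·(…); ÷3 both sides. So div: 3*(((-(x - 1)) + 7) + 7) = 45.
Step 2. [3*(((-(x - 1)) + 7) + 7) = 45] 3 out front; divide by 3 ⇒ div: ((-(x - 1)) + 7) + 7 = 15.
Step 3. [((-(x - 1)) + 7) + 7 = 15] the outer +7 inverts by subtracting 7. So sub: (-(x - 1)) + 7 = 8.
Step 4. [(-(x - 1)) + 7 = 8] +7 is outermost — subtract 7 both sides. So sub: -(x - 1) = 1.
Step 5. [-(x - 1) = 1] leading − — multiply by −1, so neg: x - 1 = -1.
Step 6. [x - 1 = -1] the outer -1 inverts by adding 1, so sub: x = 0.

Answer: x ∈ {0}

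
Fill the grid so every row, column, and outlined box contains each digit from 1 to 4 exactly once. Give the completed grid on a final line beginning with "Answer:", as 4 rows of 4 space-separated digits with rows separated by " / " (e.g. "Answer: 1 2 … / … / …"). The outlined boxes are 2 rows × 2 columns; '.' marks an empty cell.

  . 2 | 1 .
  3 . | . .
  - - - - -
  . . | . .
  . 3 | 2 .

Step 1. [r2c3∈{4}] r2c3's peers cover all but 4. So r2c3=4.
Step 2. [r3c2∈{1,4}] across col 2, 4 lands solely at r3c2, so r3c2=4.
Step 3. [r4c1∈{1}] nothing but 1 survives at r4c1 ⇒ r4c1=1.
Step 4. [r3c3∈{3}] nothing but 3 survives at r3c3 ⇒ r3c3=3.
Step 5. [r1c1∈{4}] r1c1 has the single candidate 4, so r1c1=4.
Step 6. [r1c4∈{3}] r1c4 has the single candidate 3 ⇒ r1c4=3.
Step 7. [r3c1∈{2}] r3c1's peers cover all but 2 ⇒ r3c1=2.
Step 8. [r2c4∈{2}] nothing but 2 survives at r2c4. So r2c4=2.
Step 9. [r2c2∈{1}] nothing but 1 survives at r2c2, so r2c2=1.
Step 10. [r4c4∈{4}] only 4 remains possible at r4c4. So r4c4=4.
Step 11. [r3c4∈{1}] only 1 remains possible at r3c4. So r3c4=1.

Answer: 4 2 1 3 / 3 1 4 2 / 2 4 3 1 / 1 3 2 4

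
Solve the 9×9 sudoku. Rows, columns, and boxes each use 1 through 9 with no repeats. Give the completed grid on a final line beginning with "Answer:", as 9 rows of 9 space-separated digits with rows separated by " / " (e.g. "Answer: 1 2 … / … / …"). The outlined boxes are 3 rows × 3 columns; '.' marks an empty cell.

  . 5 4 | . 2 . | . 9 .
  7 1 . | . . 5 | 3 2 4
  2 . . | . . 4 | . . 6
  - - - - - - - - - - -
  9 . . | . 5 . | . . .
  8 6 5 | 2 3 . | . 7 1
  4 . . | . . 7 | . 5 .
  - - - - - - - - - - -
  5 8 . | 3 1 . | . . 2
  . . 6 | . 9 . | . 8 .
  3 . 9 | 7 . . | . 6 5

Step 1. [r5c7∈{4,9}] 4 has one home in row 5: r5c7. So r5c7=4.
Step 2. [r4c8∈{3}] only 3 remains possible at r4c8. So r4c8=3.
Step 3. [r4c9∈{8}] r4c9 is down to just 8. So r4c9=8.
Step 4. [r2c4∈{6,8,9}] in row 2, 9 fits only at r2c4, so r2c4=9.
Step 5. [r2c5∈{6,8}] in row 2, 6 fits only at r2c5. So r2c5=6.
Step 6. [r1c9∈{7}] r1c9's peers cover all but 7. So r1c9=7.
Step 7. [r9c5∈{4,8}] across col 5, 4 lands solely at r9c5, so r9c5=4.
Step 8. [r9c2∈{2}] only 2 remains possible at r9c2 ⇒ r9c2=2.
Step 9. [r3c8∈{1}] only 1 remains possible at r3c8. So r3c8=1.
Step 10. [r3c4∈{8}] nothing but 8 survives at r3c4 ⇒ r3c4=8.
Step 11. [r1c4∈{1}] r1c4 is down to just 1, so r1c4=1.
Step 12. [r7c3∈{7}] r7c3's peers cover all but 7, so r7c3=7.
Step 13. [r6c4∈{6}] r6c4 has the single candidate 6. So r6c4=6.
Step 14. [r6c3∈{1,2,3}] 1 has one home in row 6: r6c3 ⇒ r6c3=1.
Step 15. [r6c7∈{2,9}] row 6 places 2 nowhere but r6c7 ⇒ r6c7=2.
Step 16. [r6c2∈{3}] nothing but 3 survives at r6c2, so r6c2=3.
Step 17. [r8c1∈{1}] nothing but 1 survives at r8c1, so r8c1=1.
Step 18. [r4c6∈{1}] r4c6 is down to just 1 ⇒ r4c6=1.
Step 19. [r4c3∈{2}] only 2 remains possible at r4c3. So r4c3=2.
Step 20. [r6c9∈{9}] only 9 remains possible at r6c9, so r6c9=9.
Step 21. [r4c4∈{4}] r4c4 is down to just 4. So r4c4=4.
Step 22. [r4c2∈{7}] r4c2's peers cover all but 7, so r4c2=7.
Step 23. [r3c2∈{9}] r3c2 is down to just 9, so r3c2=9.
Step 24. [r4c7∈{6}] r4c7's peers cover all but 6. So r4c7=6.
Step 25. [r7c7∈{9}] only 9 remains possible at r7c7. So r7c7=9.
Step 26. [r8c9∈{3}] only 3 remains possible at r8c9, so r8c9=3.
Step 27. [r6c5∈{8}] only 8 remains possible at r6c5 ⇒ r6c5=8.
Step 28. [r8c4∈{5}] r8c4's peers cover all but 5 ⇒ r8c4=5.
Step 29. [r5c6∈{9}] only 9 remains possible at r5c6 ⇒ r5c6=9.
Step 30. [r9c7∈{1}] r9c7's peers cover all but 1 ⇒ r9c7=1.
Step 31. [r8c2∈{4}] r8c2 has the single candidate 4 ⇒ r8c2=4.
Step 32. [r7c8∈{4}] r7c8 is down to just 4, so r7c8=4.
Step 33. [r8c6∈{2}] nothing but 2 survives at r8c6, so r8c6=2.
Step 34. [r1c7∈{8}] only 8 remains possible at r1c7 ⇒ r1c7=8.
Step 35. [r1c1∈{6}] r1c1 is down to just 6. So r1c1=6.
Step 36. [r9c6∈{8}] r9c6 has the single candidate 8, so r9c6=8.
Step 37. [r3c7∈{5}] r3c7 has the single candidate 5 ⇒ r3c7=5.
Step 38. [r2c3∈{8}] nothing but 8 survives at r2c3 ⇒ r2c3=8.
Step 39. [r1c6∈{3}] nothing but 3 survives at r1c6, so r1c6=3.
Step 40. [r3c3∈{3}] nothing but 3 survives at r3c3 ⇒ r3c3=3.
Step 41. [r3c5∈{7}] r3c5's peers cover all but 7 ⇒ r3c5=7.
Step 42. [r8c7∈{7}] r8c7 is down to just 7. So r8c7=7.
Step 43. [r7c6∈{6}] only 6 remains possible at r7c6. So r7c6=6.

Answer: 6 5 4 1 2 3 8 9 7 / 7 1 8 9 6 5 3 2 4 / 2 9 3 8 7 4 5 1 6 / 9 7 2 4 5 1 6 3 8 / 8 6 5 2 3 9 4 7 1 / 4 3 1 6 8 7 2 5 9 / 5 8 7 3 1 6 9 4 2 / 1 4 6 5 9 2 7 8 3 / 3 2 9 7 4 8 1 6 5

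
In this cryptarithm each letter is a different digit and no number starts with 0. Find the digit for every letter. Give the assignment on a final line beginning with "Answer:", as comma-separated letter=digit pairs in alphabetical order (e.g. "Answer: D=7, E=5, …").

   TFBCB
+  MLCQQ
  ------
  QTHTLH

Step 1. [col 1: B + Q ≡ H (mod 10)] H=3 is one option consistent with column 1 (B + Q ≡ H (mod 10), carry-in 0) — take it ⇒ H=3.
Step 2. [col 1: B + Q ≡ H (mod 10)] no forcing yet in column 1 (carry-in 0); B=2 is free and consistent — try it. So B=2.
Step 3. [col 1: B + Q ≡ H (mod 10)] column 1 reads B+Q+carry(0)=H with B=2, H=3; with digits 2,3 already taken and all letters distinct, the only value for Q is 1, so Q=1.
Step 4. [col 2: C + Q ≡ L (mod 10)] no forcing yet in column 2 (carry-in 0); L=5 is free and consistent — try it, so L=5.
Step 5. [col 2: C + Q ≡ L (mod 10)] in column 2 we have C+Q≡L with carry-in 0; given Q=1, L=5 and digits 1,2,3,5 already taken and all letters distinct, that pins C to 4. So C=4.
Step 6. [col 3: B + C ≡ T (mod 10)] in column 3 we have B+C≡T with carry-in 0; given B=2, C=4 and digits 1,2,3,4,5 already taken and all letters distinct, that pins T to 6. So T=6.
Step 7. [col 4: F + L ≡ H (mod 10)] column 4: given L=5, H=3, carry-in 0, and digits 1,2,3,4,5,6 already taken and all letters distinct, F+L≡H (mod 10) forces F=8, so F=8.
Step 8. [col 5: T + M ≡ T (mod 10)] column 5 reads T+M+carry(1)=T with T=6; with digits 1,2,3,4,5,6,8 already taken and all letters distinct, the only value for M is 9 ⇒ M=9.

Answer: B=2, C=4, F=8, H=3, L=5, M=9, Q=1, T=6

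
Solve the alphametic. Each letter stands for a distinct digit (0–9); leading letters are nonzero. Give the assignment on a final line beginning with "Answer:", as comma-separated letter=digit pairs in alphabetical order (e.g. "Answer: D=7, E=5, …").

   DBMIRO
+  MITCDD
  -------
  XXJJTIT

Step 1. [col 1: O + D ≡ T (mod 10)] no forcing yet in column 1 (carry-in 0); T=3 is free and consistent — try it. So T=3.
Step 2. [col 1: O + D ≡ T (mod 10)] column 1 (O + D ≡ T (mod 10), carry-in 0) doesn't pin D yet; pick D=8 and continue ⇒ D=8.
Step 3. [X] adding two 6-digit numbers gives at most 6+1 digits, and here it does — X is that final carry and must be 1, so X=1.
Step 4. [col 1: O + D ≡ T (mod 10)] column 1 reads O+D+carry(0)=T with D=8, T=3; with digits 1,3,8 already taken and all letters distinct, the only value for O is 5, so O=5.
Step 5. [col 2: R + D ≡ I (mod 10)] several values work for I in column 2 (R + D ≡ I (mod 10), carry-in 1); try I=9, so I=9.
Step 6. [col 2: R + D ≡ I (mod 10)] in column 2 we have R+D≡I with carry-in 1; given D=8, I=9 and digits 1,3,5,8,9 already taken and all letters distinct, that pins R to 0. So R=0.
Step 7. [col 3: I + C ≡ T (mod 10)] in column 3 we have I+C≡T with carry-in 0; given I=9, T=3 and digits 0,1,3,5,8,9 already taken and all letters distinct, that pins C to 4. So C=4.
Step 8. [col 4: M + T ≡ J (mod 10)] in column 4 we have M+T≡J with carry-in 1; given T=3 and digits 0,1,3,4,5,8,9 already taken and all letters distinct, that pins M to 2. So M=2.
Step 9. [col 4: M + T ≡ J (mod 10)] in column 4 we have M+T≡J with carry-in 1; given M=2, T=3 and digits 0,1,2,3,4,5,8,9 already taken and all letters distinct, that pins J to 6 ⇒ J=6.
Step 10. [col 5: B + I ≡ J (mod 10)] in column 5 we have B+I≡J with carry-in 0; given I=9, J=6 and digits 0,1,2,3,4,5,6,8,9 already taken and all letters distinct, that pins B to 7 ⇒ B=7.

Answer: B=7, C=4, D=8, I=9, J=6, M=2, O=5, R=0, T=3, X=1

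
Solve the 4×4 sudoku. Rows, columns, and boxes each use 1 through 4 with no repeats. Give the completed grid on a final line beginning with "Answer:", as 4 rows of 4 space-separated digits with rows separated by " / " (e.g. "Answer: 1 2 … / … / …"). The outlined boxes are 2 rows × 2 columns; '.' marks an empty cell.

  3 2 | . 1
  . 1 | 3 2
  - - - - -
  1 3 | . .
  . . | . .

Step 1. [r3c4∈{4}] r3c4 is down to just 4 ⇒ r3c4=4.
Step 2. [r4c1∈{2,4}] r4c1 is the only open cell in col 1 admitting 2, so r4c1=2.
Step 3. [r4c4∈{3}] only 3 remains possible at r4c4. So r4c4=3.
Step 4. [r3c3∈{2}] r3c3 is down to just 2. So r3c3=2.
Step 5. [r4c2∈{4}] r4c2's peers cover all but 4 ⇒ r4c2=4.
Step 6. [r2c1∈{4}] only 4 remains possible at r2c1, so r2c1=4.
Step 7. [r1c3∈{4}] only 4 remains possible at r1c3, so r1c3=4.
Step 8. [r4c3∈{1}] r4c3's peers cover all but 1. So r4c3=1.

Answer: 3 2 4 1 / 4 1 3 2 / 1 3 2 4 / 2 4 1 3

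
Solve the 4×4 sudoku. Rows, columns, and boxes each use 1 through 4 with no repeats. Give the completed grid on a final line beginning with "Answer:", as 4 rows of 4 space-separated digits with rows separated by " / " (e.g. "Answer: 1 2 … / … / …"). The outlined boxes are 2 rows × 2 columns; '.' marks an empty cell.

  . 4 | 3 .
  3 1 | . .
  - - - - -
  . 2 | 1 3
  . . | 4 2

Step 1. [r4c2∈{3}] nothing but 3 survives at r4c2, so r4c2=3.
Step 2. [r2c4∈{4}] r2c4 has the single candidate 4, so r2c4=4.
Step 3. [r1c4∈{1}] nothing but 1 survives at r1c4. So r1c4=1.
Step 4. [r4c1∈{1}] r4c1's peers cover all but 1 ⇒ r4c1=1.
Step 5. [r3c1∈{4}] r3c1's peers cover all but 4 ⇒ r3c1=4.
Step 6. [r1c1∈{2}] r1c1 is down to just 2. So r1c1=2.
Step 7. [r2c3∈{2}] r2c3 is down to just 2, so r2c3=2.

Answer: 2 4 3 1 / 3 1 2 4 / 4 2 1 3 / 1 3 4 2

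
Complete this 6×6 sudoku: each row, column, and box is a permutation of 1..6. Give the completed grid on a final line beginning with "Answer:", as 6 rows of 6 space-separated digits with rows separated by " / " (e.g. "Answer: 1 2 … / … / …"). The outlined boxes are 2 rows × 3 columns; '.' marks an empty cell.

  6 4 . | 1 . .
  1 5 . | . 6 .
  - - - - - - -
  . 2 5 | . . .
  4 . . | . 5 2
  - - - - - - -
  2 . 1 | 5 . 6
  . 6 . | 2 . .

Step 1. [r3c1∈{3}] only 3 remains possible at r3c1 ⇒ r3c1=3.
Step 2. [r5c5∈{3,4}] row 5 places 4 nowhere but r5c5. So r5c5=4.
Step 3. [r3c4∈{4,6}] 6 has one home in row 3: r3c4 ⇒ r3c4=6.
Step 4. [r2c4∈{3,4}] r2c4 is the only open cell in col 4 admitting 4, so r2c4=4.
Step 5. [r2c6∈{3}] nothing but 3 survives at r2c6, so r2c6=3.
Step 6. [r6c5∈{1,3}] across col 5, 3 lands solely at r6c5 ⇒ r6c5=3.
Step 7. [r3c5∈{1}] nothing but 1 survives at r3c5. So r3c5=1.
Step 8. [r1c3∈{2,3}] in row 1, 3 fits only at r1c3 ⇒ r1c3=3.
Step 9. [r6c6∈{1}] only 1 remains possible at r6c6 ⇒ r6c6=1.
Step 10. [r5c2∈{3}] r5c2 has the single candidate 3. So r5c2=3.
Step 11. [r6c3∈{4}] r6c3's peers cover all but 4. So r6c3=4.
Step 12. [r4c4∈{3}] r4c4 is down to just 3 ⇒ r4c4=3.
Step 13. [r4c3∈{6}] r4c3 has the single candidate 6, so r4c3=6.
Step 14. [r4c2∈{1}] nothing but 1 survives at r4c2, so r4c2=1.
Step 15. [r2c3∈{2}] r2c3's peers cover all but 2, so r2c3=2.
Step 16. [r1c5∈{2}] r1c5 is down to just 2. So r1c5=2.
Step 17. [r3c6∈{4}] only 4 remains possible at r3c6. So r3c6=4.
Step 18. [r6c1∈{5}] r6c1 is down to just 5 ⇒ r6c1=5.
Step 19. [r1c6∈{5}] r1c6 is down to just 5 ⇒ r1c6=5.

Answer: 6 4 3 1 2 5 / 1 5 2 4 6 3 / 3 2 5 6 1 4 / 4 1 6 3 5 2 / 2 3 1 5 4 6 / 5 6 4 2 3 1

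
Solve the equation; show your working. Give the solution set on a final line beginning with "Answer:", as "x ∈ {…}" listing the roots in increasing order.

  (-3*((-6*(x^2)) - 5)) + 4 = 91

Step 1. [(-3*((-6*(x^2)) - 5)) + 4 = 91] peel the +4: subtract 4 from each side. So sub: -3*((-6*(x^2)) - 5) = 87.
Step 2. [-3*((-6*(x^2)) - 5) = 87] -3·(inner) — divide through by -3. So div: (-6*(x^2)) - 5 = -29.
Step 3. [(-6*(x^2)) - 5 = -29] -5 is outermost — add 5 both sides. So sub: -6*(x^2) = -24.
Step 4. [-6*(x^2) = -24] LHS = -6·(…); ÷-6 both sides. So div: x^2 = 4.
Step 5. [x^2 = 4] √ both sides: 4 ≥ 0 gives two branches, so sqrt: x = 2 or -2.

Answer: x ∈ {-2, 2}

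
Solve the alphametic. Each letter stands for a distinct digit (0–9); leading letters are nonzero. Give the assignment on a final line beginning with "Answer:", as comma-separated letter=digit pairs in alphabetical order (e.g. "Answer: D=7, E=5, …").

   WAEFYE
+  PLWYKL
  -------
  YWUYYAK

Step 1. [Y] Y is the leading digit of a 7-digit sum of two 6-digit numbers; the final carry is exactly 1 ⇒ Y=1.
Step 2. [col 1: E + L ≡ K (mod 10)] E=7 is one option consistent with column 1 (E + L ≡ K (mod 10), carry-in 0) — take it. So E=7.
Step 3. [col 1: E + L ≡ K (mod 10)] K=3 is one option consistent with column 1 (E + L ≡ K (mod 10), carry-in 0) — take it ⇒ K=3.
Step 4. [col 1: E + L ≡ K (mod 10)] from column 1 (E=7, K=3, carry-in 0, digits 1,3,7 already taken and all letters distinct): L must equal 6, so L=6.
Step 5. [col 2: Y + K ≡ A (mod 10)] column 2: given Y=1, K=3, carry-in 1, and digits 1,3,6,7 already taken and all letters distinct, Y+K≡A (mod 10) forces A=5, so A=5.
Step 6. [col 3: F + Y ≡ Y (mod 10)] column 3: given Y=1, carry-in 0, and digits 1,3,5,6,7 already taken and all letters distinct, F+Y≡Y (mod 10) forces F=0. So F=0.
Step 7. [col 4: E + W ≡ Y (mod 10)] column 4 reads E+W+carry(0)=Y with E=7, Y=1; with digits 0,1,3,5,6,7 already taken and all letters distinct, the only value for W is 4 ⇒ W=4.
Step 8. [col 5: A + L ≡ U (mod 10)] column 5 reads A+L+carry(1)=U with A=5, L=6; with digits 0,1,3,4,5,6,7 already taken and all letters distinct, the only value for U is 2, so U=2.
Step 9. [col 6: W + P ≡ W (mod 10)] column 6: given W=4, carry-in 1, and digits 0,1,2,3,4,5,6,7 already taken and all letters distinct, W+P≡W (mod 10) forces P=9 ⇒ P=9.

Answer: A=5, E=7, F=0, K=3, L=6, P=9, U=2, W=4, Y=1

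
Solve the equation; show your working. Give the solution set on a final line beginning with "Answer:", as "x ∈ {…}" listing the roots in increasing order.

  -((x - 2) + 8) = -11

Step 1. [-((x - 2) + 8) = -11] LHS negated; negate both sides, so neg: (x - 2) + 8 = 11.
Step 2. [(x - 2) + 8 = 11] 8 comes off first (subtract 8). So sub: x - 2 = 3.
Step 3. [x - 2 = 3] -2 is outermost — add 2 both sides ⇒ sub: x = 5.

Answer: x ∈ {5}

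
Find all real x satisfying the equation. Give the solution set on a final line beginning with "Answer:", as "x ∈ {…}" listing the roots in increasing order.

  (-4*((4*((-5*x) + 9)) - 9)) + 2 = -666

Step 1. [(-4*((4*((-5*x) + 9)) - 9)) + 2 = -666] 2 comes off first (subtract 2). So sub: -4*((4*((-5*x) + 9)) - 9) = -668.
Step 2. [-4*((4*((-5*x) + 9)) - 9) = -668] -4 out front; divide by -4 ⇒ div: (4*((-5*x) + 9)) - 9 = 167.
Step 3. [(4*((-5*x) + 9)) - 9 = 167] the outer -9 inverts by adding 9, so sub: 4*((-5*x) + 9) = 176.
Step 4. [4*((-5*x) + 9) = 176] 4 out front; divide by 4, so div: (-5*x) + 9 = 44.
Step 5. [(-5*x) + 9 = 44] subtract 9: x sits inside (… + 9) ⇒ sub: -5*x = 35.
Step 6. [-5*x = 35] -5 out front; divide by -5 ⇒ div: x = -7.

Answer: x ∈ {-7}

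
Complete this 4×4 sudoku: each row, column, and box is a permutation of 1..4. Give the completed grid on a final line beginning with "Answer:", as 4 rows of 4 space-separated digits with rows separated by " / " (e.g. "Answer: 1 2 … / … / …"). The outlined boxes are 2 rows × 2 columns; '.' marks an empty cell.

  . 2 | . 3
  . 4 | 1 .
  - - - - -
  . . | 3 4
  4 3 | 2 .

Step 1. [r1c1∈{1}] nothing but 1 survives at r1c1, so r1c1=1.
Step 2. [r2c4∈{2}] only 2 remains possible at r2c4. So r2c4=2.
Step 3. [r1c3∈{4}] nothing but 4 survives at r1c3 ⇒ r1c3=4.
Step 4. [r2c1∈{3}] only 3 remains possible at r2c1 ⇒ r2c1=3.
Step 5. [r3c2∈{1}] r3c2 is down to just 1, so r3c2=1.
Step 6. [r4c4∈{1}] r4c4 is down to just 1 ⇒ r4c4=1.
Step 7. [r3c1∈{2}] r3c1 has the single candidate 2, so r3c1=2.

Answer: 1 2 4 3 / 3 4 1 2 / 2 1 3 4 / 4 3 2 1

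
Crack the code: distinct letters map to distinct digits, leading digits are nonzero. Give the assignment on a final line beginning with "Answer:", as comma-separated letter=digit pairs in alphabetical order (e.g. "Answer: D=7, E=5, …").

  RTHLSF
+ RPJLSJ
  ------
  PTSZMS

Step 1. [col 1: F + J ≡ S (mod 10)] several values work for S in column 1 (F + J ≡ S (mod 10), carry-in 0); try S=0, so S=0.
Step 2. [col 1: F + J ≡ S (mod 10)] several values work for F in column 1 (F + J ≡ S (mod 10), carry-in 0); try F=3 ⇒ F=3.
Step 3. [col 1: F + J ≡ S (mod 10)] column 1 reads F+J+carry(0)=S with F=3, S=0; with digits 0,3 already taken and all letters distinct, the only value for J is 7. So J=7.
Step 4. [col 2: S + S ≡ M (mod 10)] column 2: given S=0, carry-in 1, and digits 0,3,7 already taken and all letters distinct, S+S≡M (mod 10) forces M=1. So M=1.
Step 5. [col 3: L + L ≡ Z (mod 10)] column 3 (L + L ≡ Z (mod 10), carry-in 0) doesn't pin Z yet; pick Z=6 and continue, so Z=6.
Step 6. [col 3: L + L ≡ Z (mod 10)] column 3: given Z=6, carry-in 0, and digits 0,1,3,6,7 already taken and all letters distinct, L+L≡Z (mod 10) forces L=8. So L=8.
Step 7. [col 4: H + J ≡ S (mod 10)] column 4: given J=7, S=0, carry-in 1, and digits 0,1,3,6,7,8 already taken and all letters distinct, H+J≡S (mod 10) forces H=2 ⇒ H=2.
Step 8. [col 5: T + P ≡ T (mod 10)] column 5: given nothing yet, carry-in 1, and digits 0,1,2,3,6,7,8 already taken and all letters distinct, T+P≡T (mod 10) forces P=9 ⇒ P=9.
Step 9. [col 5: T + P ≡ T (mod 10)] no forcing yet in column 5 (carry-in 1); T=5 is free and consistent — try it. So T=5.
Step 10. [col 6: R + R ≡ P (mod 10)] in column 6 we have R+R≡P with carry-in 1; given P=9 and digits 0,1,2,3,5,6,7,8,9 already taken and all letters distinct, that pins R to 4, so R=4.

Answer: F=3, H=2, J=7, L=8, M=1, P=9, R=4, S=0, T=5, Z=6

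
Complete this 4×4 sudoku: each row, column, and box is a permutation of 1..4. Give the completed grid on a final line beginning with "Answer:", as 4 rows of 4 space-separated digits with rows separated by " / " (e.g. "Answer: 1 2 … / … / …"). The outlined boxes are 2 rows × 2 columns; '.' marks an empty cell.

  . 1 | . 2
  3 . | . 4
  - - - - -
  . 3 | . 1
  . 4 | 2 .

Step 1. [r1c1∈{4}] only 4 remains possible at r1c1 ⇒ r1c1=4.
Step 2. [r2c3∈{1}] r2c3's peers cover all but 1 ⇒ r2c3=1.
Step 3. [r4c4∈{3}] nothing but 3 survives at r4c4 ⇒ r4c4=3.
Step 4. [r3c1∈{2}] r3c1 is down to just 2 ⇒ r3c1=2.
Step 5. [r3c3∈{4}] r3c3 has the single candidate 4. So r3c3=4.
Step 6. [r1c3∈{3}] nothing but 3 survives at r1c3 ⇒ r1c3=3.
Step 7. [r2c2∈{2}] only 2 remains possible at r2c2, so r2c2=2.
Step 8. [r4c1∈{1}] only 1 remains possible at r4c1. So r4c1=1.

Answer: 4 1 3 2 / 3 2 1 4 / 2 3 4 1 / 1 4 2 3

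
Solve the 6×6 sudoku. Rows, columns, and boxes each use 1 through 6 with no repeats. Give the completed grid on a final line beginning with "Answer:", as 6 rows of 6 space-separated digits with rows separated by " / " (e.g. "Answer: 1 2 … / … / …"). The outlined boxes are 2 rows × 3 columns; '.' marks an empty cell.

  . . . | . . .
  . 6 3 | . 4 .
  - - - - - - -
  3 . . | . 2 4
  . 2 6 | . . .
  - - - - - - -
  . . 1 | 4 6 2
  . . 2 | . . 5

Step 1. [r2c6∈{1}] only 1 remains possible at r2c6. So r2c6=1.
Step 2. [r5c1∈{5}] r5c1 is down to just 5, so r5c1=5.
Step 3. [r2c4∈{2,5}] row 2 places 5 nowhere but r2c4, so r2c4=5.
Step 4. [r1c5∈{3}] only 3 remains possible at r1c5. So r1c5=3.
Step 5. [r1c3∈{4,5}] across col 3, 4 lands solely at r1c3. So r1c3=4.
Step 6. [r6c4∈{1,3}] 3 has one home in box 6: r6c4 ⇒ r6c4=3.
Step 7. [r4c4∈{1}] r4c4 has the single candidate 1 ⇒ r4c4=1.
Step 8. [r1c2∈{1,5}] in row 1, 5 fits only at r1c2 ⇒ r1c2=5.
Step 9. [r1c4∈{2,6}] 2 has one home in col 4: r1c4. So r1c4=2.
Step 10. [r6c1∈{4,6}] in row 6, 6 fits only at r6c1, so r6c1=6.
Step 11. [r1c1∈{1}] only 1 remains possible at r1c1 ⇒ r1c1=1.
Step 12. [r2c1∈{2}] r2c1 has the single candidate 2. So r2c1=2.
Step 13. [r1c6∈{6}] nothing but 6 survives at r1c6, so r1c6=6.
Step 14. [r6c2∈{4}] only 4 remains possible at r6c2. So r6c2=4.
Step 15. [r4c1∈{4}] nothing but 4 survives at r4c1 ⇒ r4c1=4.
Step 16. [r6c5∈{1}] r6c5 has the single candidate 1, so r6c5=1.
Step 17. [r3c3∈{5}] r3c3's peers cover all but 5, so r3c3=5.
Step 18. [r5c2∈{3}] r5c2 is down to just 3. So r5c2=3.
Step 19. [r4c5∈{5}] nothing but 5 survives at r4c5, so r4c5=5.
Step 20. [r3c2∈{1}] only 1 remains possible at r3c2. So r3c2=1.
Step 21. [r3c4∈{6}] r3c4 is down to just 6 ⇒ r3c4=6.
Step 22. [r4c6∈{3}] r4c6 has the single candidate 3. So r4c6=3.

Answer: 1 5 4 2 3 6 / 2 6 3 5 4 1 / 3 1 5 6 2 4 / 4 2 6 1 5 3 / 5 3 1 4 6 2 / 6 4 2 3 1 5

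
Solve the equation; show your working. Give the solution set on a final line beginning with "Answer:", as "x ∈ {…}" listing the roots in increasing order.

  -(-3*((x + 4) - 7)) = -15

Step 1. [-(-3*((x + 4) - 7)) = -15] flip signs both sides ⇒ neg: -3*((x + 4) - 7) = 15.
Step 2. [-3*((x + 4) - 7) = 15] LHS = -3·(…); ÷-3 both sides ⇒ div: (x + 4) - 7 = -5.
Step 3. [(x + 4) - 7 = -5] peel the -7: add 7 from each side ⇒ sub: x + 4 = 2.
Step 4. [x + 4 = 2] 4 comes off first (subtract 4), so sub: x = -2.

Answer: x ∈ {-2}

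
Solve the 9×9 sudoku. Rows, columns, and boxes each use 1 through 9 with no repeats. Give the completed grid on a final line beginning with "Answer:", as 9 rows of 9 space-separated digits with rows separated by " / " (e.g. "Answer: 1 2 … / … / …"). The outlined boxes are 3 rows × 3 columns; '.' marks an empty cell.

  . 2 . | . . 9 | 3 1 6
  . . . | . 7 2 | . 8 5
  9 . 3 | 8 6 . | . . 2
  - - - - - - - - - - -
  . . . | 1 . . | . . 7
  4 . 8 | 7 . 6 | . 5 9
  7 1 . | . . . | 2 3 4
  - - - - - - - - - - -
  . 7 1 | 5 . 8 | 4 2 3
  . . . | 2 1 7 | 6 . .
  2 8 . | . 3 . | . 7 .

Step 1. [r6c3∈{5,6,9}] r6c3 is the only open cell in row 6 admitting 6. So r6c3=6.
Step 2. [r2c3∈{4}] r2c3 is down to just 4 ⇒ r2c3=4.
Step 3. [r3c2∈{5}] r3c2 has the single candidate 5. So r3c2=5.
Step 4. [r4c6∈{3,4,5}] across col 6, 3 lands solely at r4c6 ⇒ r4c6=3.
Step 5. [r4c5∈{2,4,5,8,9}] row 4 places 4 nowhere but r4c5. So r4c5=4.
Step 6. [r9c7∈{1,5,9}] in col 7, 5 fits only at r9c7, so r9c7=5.
Step 7. [r9c3∈{9}] r9c3 is down to just 9, so r9c3=9.
Step 8. [r1c4∈{4}] r1c4's peers cover all but 4. So r1c4=4.
Step 9. [r8c3∈{5}] r8c3's peers cover all but 5, so r8c3=5.
Step 10. [r6c5∈{5,8,9}] row 6 places 8 nowhere but r6c5 ⇒ r6c5=8.
Step 11. [r8c2∈{3,4}] row 8 places 4 nowhere but r8c2, so r8c2=4.
Step 12. [r7c1∈{6}] only 6 remains possible at r7c1. So r7c1=6.
Step 13. [r6c6∈{5}] nothing but 5 survives at r6c6, so r6c6=5.
Step 14. [r4c1∈{5}] r4c1 is down to just 5, so r4c1=5.
Step 15. [r1c5∈{5}] r1c5 has the single candidate 5, so r1c5=5.
Step 16. [r1c1∈{8}] only 8 remains possible at r1c1, so r1c1=8.
Step 17. [r7c5∈{9}] r7c5 is down to just 9. So r7c5=9.
Step 18. [r2c7∈{9}] r2c7's peers cover all but 9 ⇒ r2c7=9.
Step 19. [r2c4∈{3}] nothing but 3 survives at r2c4, so r2c4=3.
Step 20. [r8c9∈{8}] r8c9 is down to just 8 ⇒ r8c9=8.
Step 21. [r3c8∈{4}] nothing but 4 survives at r3c8 ⇒ r3c8=4.
Step 22. [r5c2∈{3}] r5c2 is down to just 3. So r5c2=3.
Step 23. [r6c4∈{9}] nothing but 9 survives at r6c4. So r6c4=9.
Step 24. [r8c8∈{9}] only 9 remains possible at r8c8. So r8c8=9.
Step 25. [r5c5∈{2}] nothing but 2 survives at r5c5 ⇒ r5c5=2.
Step 26. [r4c2∈{9}] nothing but 9 survives at r4c2, so r4c2=9.
Step 27. [r5c7∈{1}] r5c7 is down to just 1. So r5c7=1.
Step 28. [r3c6∈{1}] r3c6 is down to just 1, so r3c6=1.
Step 29. [r3c7∈{7}] r3c7's peers cover all but 7. So r3c7=7.
Step 30. [r2c2∈{6}] nothing but 6 survives at r2c2. So r2c2=6.
Step 31. [r2c1∈{1}] r2c1's peers cover all but 1. So r2c1=1.
Step 32. [r9c9∈{1}] only 1 remains possible at r9c9, so r9c9=1.
Step 33. [r9c4∈{6}] r9c4's peers cover all but 6 ⇒ r9c4=6.
Step 34. [r4c3∈{2}] nothing but 2 survives at r4c3. So r4c3=2.
Step 35. [r8c1∈{3}] nothing but 3 survives at r8c1, so r8c1=3.
Step 36. [r4c8∈{6}] only 6 remains possible at r4c8. So r4c8=6.
Step 37. [r4c7∈{8}] r4c7's peers cover all but 8 ⇒ r4c7=8.
Step 38. [r9c6∈{4}] r9c6 has the single candidate 4, so r9c6=4.
Step 39. [r1c3∈{7}] r1c3 has the single candidate 7, so r1c3=7.

Answer: 8 2 7 4 5 9 3 1 6 / 1 6 4 3 7 2 9 8 5 / 9 5 3 8 6 1 7 4 2 / 5 9 2 1 4 3 8 6 7 / 4 3 8 7 2 6 1 5 9 / 7 1 6 9 8 5 2 3 4 / 6 7 1 5 9 8 4 2 3 / 3 4 5 2 1 7 6 9 8 / 2 8 9 6 3 4 5 7 1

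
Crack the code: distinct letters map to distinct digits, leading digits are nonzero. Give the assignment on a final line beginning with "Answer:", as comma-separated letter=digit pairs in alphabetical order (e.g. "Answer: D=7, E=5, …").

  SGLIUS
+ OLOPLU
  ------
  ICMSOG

Step 1. [col 1: S + U ≡ G (mod 10)] U=5 is one option consistent with column 1 (S + U ≡ G (mod 10), carry-in 0) — take it, so U=5.
Step 2. [col 1: S + U ≡ G (mod 10)] no forcing yet in column 1 (carry-in 0); G=6 is free and consistent — try it, so G=6.
Step 3. [col 1: S + U ≡ G (mod 10)] column 1: given U=5, G=6, carry-in 0, and digits 5,6 already taken and all letters distinct, S+U≡G (mod 10) forces S=1, so S=1.
Step 4. [col 2: U + L ≡ O (mod 10)] column 2 (U + L ≡ O (mod 10), carry-in 0) doesn't pin L yet; pick L=2 and continue, so L=2.
Step 5. [col 2: U + L ≡ O (mod 10)] column 2 reads U+L+carry(0)=O with U=5, L=2; with digits 1,2,5,6 already taken and all letters distinct, the only value for O is 7, so O=7.
Step 6. [col 3: I + P ≡ S (mod 10)] no forcing yet in column 3 (carry-in 0); I=8 is free and consistent — try it, so I=8.
Step 7. [col 3: I + P ≡ S (mod 10)] from column 3 (I=8, S=1, carry-in 0, digits 1,2,5,6,7,8 already taken and all letters distinct): P must equal 3. So P=3.
Step 8. [col 4: L + O ≡ M (mod 10)] column 4 reads L+O+carry(1)=M with L=2, O=7; with digits 1,2,3,5,6,7,8 already taken and all letters distinct, the only value for M is 0. So M=0.
Step 9. [col 5: G + L ≡ C (mod 10)] from column 5 (G=6, L=2, carry-in 1, digits 0,1,2,3,5,6,7,8 already taken and all letters distinct): C must equal 9 ⇒ C=9.

Answer: C=9, G=6, I=8, L=2, M=0, O=7, P=3, S=1, U=5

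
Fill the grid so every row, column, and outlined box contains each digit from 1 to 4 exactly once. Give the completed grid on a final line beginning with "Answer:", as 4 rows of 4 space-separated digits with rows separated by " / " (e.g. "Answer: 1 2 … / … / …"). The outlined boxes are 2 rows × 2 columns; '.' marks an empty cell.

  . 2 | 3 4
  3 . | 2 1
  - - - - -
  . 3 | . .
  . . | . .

Step 1. [r4c2∈{1,4}] in col 2, 1 fits only at r4c2, so r4c2=1.
Step 2. [r4c3∈{4}] r4c3's peers cover all but 4 ⇒ r4c3=4.
Step 3. [r3c4∈{2}] r3c4 is down to just 2, so r3c4=2.
Step 4. [r4c1∈{2}] r4c1 is down to just 2, so r4c1=2.
Step 5. [r1c1∈{1}] r1c1 is down to just 1, so r1c1=1.
Step 6. [r3c1∈{4}] only 4 remains possible at r3c1 ⇒ r3c1=4.
Step 7. [r2c2∈{4}] r2c2's peers cover all but 4, so r2c2=4.
Step 8. [r3c3∈{1}] nothing but 1 survives at r3c3 ⇒ r3c3=1.
Step 9. [r4c4∈{3}] r4c4 has the single candidate 3 ⇒ r4c4=3.

Answer: 1 2 3 4 / 3 4 2 1 / 4 3 1 2 / 2 1 4 3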